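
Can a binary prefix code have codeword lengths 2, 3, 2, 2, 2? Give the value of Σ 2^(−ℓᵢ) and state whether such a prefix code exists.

1.125; no

With common denominator 2^3 = 8: Σ 2^(−ℓᵢ) = 2/8 + 1/8 + 2/8 + 2/8 + 2/8 = 9/8 = 1.125.
Kraft's inequality requires Σ ≤ 1; here Σ = 1.125 > 1, so no such prefix code exists.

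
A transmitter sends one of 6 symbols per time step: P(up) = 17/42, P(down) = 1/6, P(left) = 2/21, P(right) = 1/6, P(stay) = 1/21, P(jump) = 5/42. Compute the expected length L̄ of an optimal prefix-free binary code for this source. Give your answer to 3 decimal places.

2.333 bits/symbol

Repeatedly combine the two least-probable nodes; the expected code length is the sum of the merged weights.
merge 1/21 + 2/21 → 1/7
merge 5/42 + 1/7 → 11/42
merge 1/6 + 1/6 → 1/3
merge 11/42 + 1/3 → 25/42
merge 17/42 + 25/42 → 1
L = 1/7 + 11/42 + 1/3 + 25/42 + 1 = 7/3 ≈ 2.333 bits/symbol.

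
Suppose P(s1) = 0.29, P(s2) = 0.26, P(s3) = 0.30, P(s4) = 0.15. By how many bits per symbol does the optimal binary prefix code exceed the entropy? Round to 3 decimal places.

Entropy H = −Σ p log₂ p ≈ 1.9548 bits.
Huffman merges: 3/20+13/50→41/100; 29/100+3/10→59/100; 41/100+59/100→1. L = 2 ≈ 2.0000.
L − H = 2.0000 − 1.9548 = 0.045 bits.

0.045 bits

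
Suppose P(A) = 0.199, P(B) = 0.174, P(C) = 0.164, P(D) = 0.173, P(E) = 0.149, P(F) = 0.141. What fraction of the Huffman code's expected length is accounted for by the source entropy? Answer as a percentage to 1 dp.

98.1%

Entropy H = −Σ p log₂ p ≈ 2.5759 bits.
Huffman merges: 141/1000+149/1000→29/100; 41/250+173/1000→337/1000; 87/500+199/1000→373/1000; 29/100+337/1000→627/1000; 373/1000+627/1000→1. L = 2627/1000 ≈ 2.6270.
Efficiency = H/L = 2.5759/2.6270 = 98.1%.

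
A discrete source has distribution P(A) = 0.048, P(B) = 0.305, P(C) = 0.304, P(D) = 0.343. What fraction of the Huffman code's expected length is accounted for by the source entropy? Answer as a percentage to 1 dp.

89.2%

Entropy H = −Σ p log₂ p ≈ 1.7845 bits.
Huffman merges: 6/125+38/125→44/125; 61/200+343/1000→81/125; 44/125+81/125→1. L = 2 ≈ 2.0000.
Efficiency = H/L = 1.7845/2.0000 = 89.2%.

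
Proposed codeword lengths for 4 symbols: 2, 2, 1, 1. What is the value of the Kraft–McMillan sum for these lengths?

1.5

With common denominator 2^2 = 4: Σ 2^(−ℓᵢ) = 1/4 + 1/4 + 2/4 + 2/4 = 6/4 = 1.5.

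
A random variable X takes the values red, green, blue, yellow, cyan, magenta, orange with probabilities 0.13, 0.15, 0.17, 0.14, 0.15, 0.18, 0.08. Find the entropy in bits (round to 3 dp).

2.772 bits

H = −Σ pᵢ log₂ pᵢ.
−0.13·log₂(0.13) = 0.3826
−0.15·log₂(0.15) = 0.4105
−0.17·log₂(0.17) = 0.4346
−0.14·log₂(0.14) = 0.3971
−0.15·log₂(0.15) = 0.4105
−0.18·log₂(0.18) = 0.4453
−0.08·log₂(0.08) = 0.2915
Sum ≈ 2.7722 → 2.772 bits.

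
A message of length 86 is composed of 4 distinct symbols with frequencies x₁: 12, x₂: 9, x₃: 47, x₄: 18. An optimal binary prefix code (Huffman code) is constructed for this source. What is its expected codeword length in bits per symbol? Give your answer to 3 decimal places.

Probabilities are the counts divided by 86.
Repeatedly combine the two least-probable nodes; the expected code length is the sum of the merged weights.
merge 9/86 + 6/43 → 21/86
merge 9/43 + 21/86 → 39/86
merge 39/86 + 47/86 → 1
L = 21/86 + 39/86 + 1 = 73/43 ≈ 1.698 bits/symbol.

1.698 bits/symbol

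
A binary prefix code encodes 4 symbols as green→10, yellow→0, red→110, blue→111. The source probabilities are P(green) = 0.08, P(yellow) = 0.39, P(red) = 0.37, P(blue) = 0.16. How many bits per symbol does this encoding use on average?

L̄ = Σ pᵢ·ℓᵢ = 0.08·2 + 0.39·1 + 0.37·3 + 0.16·3 = 2.14 bits/symbol.

2.14 bits/symbol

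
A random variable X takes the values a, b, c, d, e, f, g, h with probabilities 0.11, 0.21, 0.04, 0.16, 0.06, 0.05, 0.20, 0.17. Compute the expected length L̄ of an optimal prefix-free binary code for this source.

Repeatedly combine the two least-probable nodes; the expected code length is the sum of the merged weights.
merge 1/25 + 1/20 → 9/100
merge 3/50 + 9/100 → 3/20
merge 11/100 + 3/20 → 13/50
merge 4/25 + 17/100 → 33/100
merge 1/5 + 21/100 → 41/100
merge 13/50 + 33/100 → 59/100
merge 41/100 + 59/100 → 1
L = 9/100 + 3/20 + 13/50 + 33/100 + 41/100 + 59/100 + 1 = 283/100 = 2.83 bits/symbol.

2.83 bits/symbol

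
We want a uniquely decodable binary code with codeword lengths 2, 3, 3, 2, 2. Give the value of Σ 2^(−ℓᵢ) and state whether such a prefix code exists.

1; yes

With common denominator 2^3 = 8: Σ 2^(−ℓᵢ) = 2/8 + 1/8 + 1/8 + 2/8 + 2/8 = 8/8 = 1.
Kraft's inequality requires Σ ≤ 1; here Σ = 1 ≤ 1, so such a prefix code exists.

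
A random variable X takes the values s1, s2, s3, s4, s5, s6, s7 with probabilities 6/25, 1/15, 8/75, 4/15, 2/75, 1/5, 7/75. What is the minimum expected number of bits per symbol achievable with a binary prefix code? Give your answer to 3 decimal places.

Repeatedly combine the two least-probable nodes; the expected code length is the sum of the merged weights.
merge 2/75 + 1/15 → 7/75
merge 7/75 + 7/75 → 14/75
merge 8/75 + 14/75 → 22/75
merge 1/5 + 6/25 → 11/25
merge 4/15 + 22/75 → 14/25
merge 11/25 + 14/25 → 1
L = 7/75 + 14/75 + 22/75 + 11/25 + 14/25 + 1 = 193/75 ≈ 2.573 bits/symbol.

2.573 bits/symbol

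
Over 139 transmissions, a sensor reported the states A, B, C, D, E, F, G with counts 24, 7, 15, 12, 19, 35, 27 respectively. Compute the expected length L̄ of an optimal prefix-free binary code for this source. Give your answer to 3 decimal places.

2.691 bits/symbol

Probabilities are the counts divided by 139.
Repeatedly combine the two least-probable nodes; the expected code length is the sum of the merged weights.
merge 7/139 + 12/139 → 19/139
merge 15/139 + 19/139 → 34/139
merge 19/139 + 24/139 → 43/139
merge 27/139 + 34/139 → 61/139
merge 35/139 + 43/139 → 78/139
merge 61/139 + 78/139 → 1
L = 19/139 + 34/139 + 43/139 + 61/139 + 78/139 + 1 = 374/139 ≈ 2.691 bits/symbol.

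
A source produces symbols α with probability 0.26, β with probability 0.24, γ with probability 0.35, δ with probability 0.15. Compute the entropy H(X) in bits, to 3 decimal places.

1.940 bits

H = −Σ pᵢ log₂ pᵢ.
−0.26·log₂(0.26) = 0.5053
−0.24·log₂(0.24) = 0.4941
−0.35·log₂(0.35) = 0.5301
−0.15·log₂(0.15) = 0.4105
Sum ≈ 1.9401 → 1.940 bits.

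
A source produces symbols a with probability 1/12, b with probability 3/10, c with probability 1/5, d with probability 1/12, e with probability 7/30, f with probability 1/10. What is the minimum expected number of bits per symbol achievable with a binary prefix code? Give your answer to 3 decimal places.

Repeatedly combine the two least-probable nodes; the expected code length is the sum of the merged weights.
merge 1/12 + 1/12 → 1/6
merge 1/10 + 1/6 → 4/15
merge 1/5 + 7/30 → 13/30
merge 4/15 + 3/10 → 17/30
merge 13/30 + 17/30 → 1
L = 1/6 + 4/15 + 13/30 + 17/30 + 1 = 73/30 ≈ 2.433 bits/symbol.

2.433 bits/symbol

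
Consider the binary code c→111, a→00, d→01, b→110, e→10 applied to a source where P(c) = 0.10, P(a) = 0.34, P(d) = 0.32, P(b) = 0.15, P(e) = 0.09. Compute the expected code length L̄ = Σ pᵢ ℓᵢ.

2.25 bits/symbol

L̄ = Σ pᵢ·ℓᵢ = 0.10·3 + 0.34·2 + 0.32·2 + 0.15·3 + 0.09·2 = 2.25 bits/symbol.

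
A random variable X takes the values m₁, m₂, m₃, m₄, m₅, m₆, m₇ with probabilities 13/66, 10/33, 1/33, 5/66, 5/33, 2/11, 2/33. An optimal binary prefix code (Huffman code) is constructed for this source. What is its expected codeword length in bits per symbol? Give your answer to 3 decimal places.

Repeatedly combine the two least-probable nodes; the expected code length is the sum of the merged weights.
merge 1/33 + 2/33 → 1/11
merge 5/66 + 1/11 → 1/6
merge 5/33 + 1/6 → 7/22
merge 2/11 + 13/66 → 25/66
merge 10/33 + 7/22 → 41/66
merge 25/66 + 41/66 → 1
L = 1/11 + 1/6 + 7/22 + 25/66 + 41/66 + 1 = 85/33 ≈ 2.576 bits/symbol.

2.576 bits/symbol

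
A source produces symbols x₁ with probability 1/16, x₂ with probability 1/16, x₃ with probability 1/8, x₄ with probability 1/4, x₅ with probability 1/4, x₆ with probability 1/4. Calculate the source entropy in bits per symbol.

2.375 bits

Each probability is a power of 1/2, so log₂(1/p) is an integer.
H = Σ p·log₂(1/p) = 1/16·4 + 1/16·4 + 1/8·3 + 1/4·2 + 1/4·2 + 1/4·2 = 2.375 bits.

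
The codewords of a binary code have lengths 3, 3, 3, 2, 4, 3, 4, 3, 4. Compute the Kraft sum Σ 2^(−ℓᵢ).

1.0625

With common denominator 2^4 = 16: Σ 2^(−ℓᵢ) = 2/16 + 2/16 + 2/16 + 4/16 + 1/16 + 2/16 + 1/16 + 2/16 + 1/16 = 17/16 = 1.0625.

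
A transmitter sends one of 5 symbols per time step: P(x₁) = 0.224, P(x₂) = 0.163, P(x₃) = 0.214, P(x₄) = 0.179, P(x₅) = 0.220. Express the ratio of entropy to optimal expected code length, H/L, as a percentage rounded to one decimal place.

Entropy H = −Σ p log₂ p ≈ 2.3109 bits.
Huffman merges: 163/1000+179/1000→171/500; 107/500+11/50→217/500; 28/125+171/500→283/500; 217/500+283/500→1. L = 1171/500 ≈ 2.3420.
Efficiency = H/L = 2.3109/2.3420 = 98.7%.

98.7%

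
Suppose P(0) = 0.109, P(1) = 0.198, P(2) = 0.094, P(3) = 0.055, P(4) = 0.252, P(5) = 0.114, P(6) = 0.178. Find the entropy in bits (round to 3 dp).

H = −Σ pᵢ log₂ pᵢ.
−0.109·log₂(0.109) = 0.3485
−0.198·log₂(0.198) = 0.4626
−0.094·log₂(0.094) = 0.3207
−0.055·log₂(0.055) = 0.2301
−0.252·log₂(0.252) = 0.5011
−0.114·log₂(0.114) = 0.3571
−0.178·log₂(0.178) = 0.4432
Sum ≈ 2.6634 → 2.663 bits.

2.663 bits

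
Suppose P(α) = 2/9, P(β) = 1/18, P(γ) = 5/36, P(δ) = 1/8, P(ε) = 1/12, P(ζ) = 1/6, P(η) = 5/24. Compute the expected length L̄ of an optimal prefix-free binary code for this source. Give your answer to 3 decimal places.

Repeatedly combine the two least-probable nodes; the expected code length is the sum of the merged weights.
merge 1/18 + 1/12 → 5/36
merge 1/8 + 5/36 → 19/72
merge 5/36 + 1/6 → 11/36
merge 5/24 + 2/9 → 31/72
merge 19/72 + 11/36 → 41/72
merge 31/72 + 41/72 → 1
L = 5/36 + 19/72 + 11/36 + 31/72 + 41/72 + 1 = 65/24 ≈ 2.708 bits/symbol.

2.708 bits/symbol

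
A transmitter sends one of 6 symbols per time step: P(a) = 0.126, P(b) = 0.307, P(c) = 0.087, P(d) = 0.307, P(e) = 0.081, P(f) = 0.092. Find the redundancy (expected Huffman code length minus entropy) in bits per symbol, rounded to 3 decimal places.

0.047 bits

Entropy H = −Σ p log₂ p ≈ 2.3395 bits.
Huffman merges: 81/1000+87/1000→21/125; 23/250+63/500→109/500; 21/125+109/500→193/500; 307/1000+307/1000→307/500; 193/500+307/500→1. L = 1193/500 ≈ 2.3860.
L − H = 2.3860 − 2.3395 = 0.047 bits.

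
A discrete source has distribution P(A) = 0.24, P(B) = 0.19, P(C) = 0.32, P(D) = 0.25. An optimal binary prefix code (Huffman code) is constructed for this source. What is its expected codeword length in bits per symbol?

2 bits/symbol

Repeatedly combine the two least-probable nodes; the expected code length is the sum of the merged weights.
merge 19/100 + 6/25 → 43/100
merge 1/4 + 8/25 → 57/100
merge 43/100 + 57/100 → 1
L = 43/100 + 57/100 + 1 = 2 bits/symbol.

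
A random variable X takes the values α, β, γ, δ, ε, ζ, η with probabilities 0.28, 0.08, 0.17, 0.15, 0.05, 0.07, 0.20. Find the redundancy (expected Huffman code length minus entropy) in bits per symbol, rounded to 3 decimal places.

0.040 bits

Entropy H = −Σ p log₂ p ≈ 2.5999 bits.
Huffman merges: 1/20+7/100→3/25; 2/25+3/25→1/5; 3/20+17/100→8/25; 1/5+1/5→2/5; 7/25+8/25→3/5; 2/5+3/5→1. L = 66/25 ≈ 2.6400.
L − H = 2.6400 − 2.5999 = 0.040 bits.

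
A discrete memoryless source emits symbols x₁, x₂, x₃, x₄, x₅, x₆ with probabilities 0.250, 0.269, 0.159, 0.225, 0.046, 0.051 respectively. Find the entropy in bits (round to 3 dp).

H = −Σ pᵢ log₂ pᵢ.
−0.250·log₂(0.250) = 0.5000
−0.269·log₂(0.269) = 0.5096
−0.159·log₂(0.159) = 0.4218
−0.225·log₂(0.225) = 0.4842
−0.046·log₂(0.046) = 0.2043
−0.051·log₂(0.051) = 0.2190
Sum ≈ 2.3389 → 2.339 bits.

2.339 bits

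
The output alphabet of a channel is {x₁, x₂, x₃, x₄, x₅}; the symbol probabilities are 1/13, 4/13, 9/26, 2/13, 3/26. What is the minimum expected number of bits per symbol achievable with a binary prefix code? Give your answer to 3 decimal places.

Repeatedly combine the two least-probable nodes; the expected code length is the sum of the merged weights.
merge 1/13 + 3/26 → 5/26
merge 2/13 + 5/26 → 9/26
merge 4/13 + 9/26 → 17/26
merge 9/26 + 17/26 → 1
L = 5/26 + 9/26 + 17/26 + 1 = 57/26 ≈ 2.192 bits/symbol.

2.192 bits/symbol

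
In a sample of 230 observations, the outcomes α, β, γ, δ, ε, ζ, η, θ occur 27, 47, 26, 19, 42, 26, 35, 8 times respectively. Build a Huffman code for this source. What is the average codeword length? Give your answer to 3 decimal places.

2.913 bits/symbol

Probabilities are the counts divided by 230.
Repeatedly combine the two least-probable nodes; the expected code length is the sum of the merged weights.
merge 4/115 + 19/230 → 27/230
merge 13/115 + 13/115 → 26/115
merge 27/230 + 27/230 → 27/115
merge 7/46 + 21/115 → 77/230
merge 47/230 + 26/115 → 99/230
merge 27/115 + 77/230 → 131/230
merge 99/230 + 131/230 → 1
L = 27/230 + 26/115 + 27/115 + 77/230 + 99/230 + 131/230 + 1 = 67/23 ≈ 2.913 bits/symbol.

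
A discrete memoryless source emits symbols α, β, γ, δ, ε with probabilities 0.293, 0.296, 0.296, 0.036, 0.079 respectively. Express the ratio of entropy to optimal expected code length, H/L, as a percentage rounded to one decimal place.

Entropy H = −Σ p log₂ p ≈ 2.0206 bits.
Huffman merges: 9/250+79/1000→23/200; 23/200+293/1000→51/125; 37/125+37/125→74/125; 51/125+74/125→1. L = 423/200 ≈ 2.1150.
Efficiency = H/L = 2.0206/2.1150 = 95.5%.

95.5%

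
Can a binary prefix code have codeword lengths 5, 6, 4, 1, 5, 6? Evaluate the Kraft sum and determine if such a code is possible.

With common denominator 2^6 = 64: Σ 2^(−ℓᵢ) = 2/64 + 1/64 + 4/64 + 32/64 + 2/64 + 1/64 = 42/64 = 0.65625.
Kraft's inequality requires Σ ≤ 1; here Σ = 0.65625 ≤ 1, so such a prefix code exists.

0.65625; yes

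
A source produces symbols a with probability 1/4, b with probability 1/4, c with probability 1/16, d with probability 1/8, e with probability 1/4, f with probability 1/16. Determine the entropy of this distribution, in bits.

Each probability is a power of 1/2, so log₂(1/p) is an integer.
H = Σ p·log₂(1/p) = 1/4·2 + 1/4·2 + 1/16·4 + 1/8·3 + 1/4·2 + 1/16·4 = 2.375 bits.

2.375 bits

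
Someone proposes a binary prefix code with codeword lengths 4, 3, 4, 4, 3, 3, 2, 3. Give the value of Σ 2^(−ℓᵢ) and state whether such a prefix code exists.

With common denominator 2^4 = 16: Σ 2^(−ℓᵢ) = 1/16 + 2/16 + 1/16 + 1/16 + 2/16 + 2/16 + 4/16 + 2/16 = 15/16 = 0.9375.
Kraft's inequality requires Σ ≤ 1; here Σ = 0.9375 ≤ 1, so such a prefix code exists.

0.9375; yes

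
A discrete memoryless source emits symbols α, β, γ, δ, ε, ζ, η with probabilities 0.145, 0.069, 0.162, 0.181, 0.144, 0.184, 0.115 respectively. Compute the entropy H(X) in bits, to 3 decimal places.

2.753 bits

H = −Σ pᵢ log₂ pᵢ.
−0.145·log₂(0.145) = 0.4040
−0.069·log₂(0.069) = 0.2662
−0.162·log₂(0.162) = 0.4254
−0.181·log₂(0.181) = 0.4463
−0.144·log₂(0.144) = 0.4026
−0.184·log₂(0.184) = 0.4494
−0.115·log₂(0.115) = 0.3588
Sum ≈ 2.7526 → 2.753 bits.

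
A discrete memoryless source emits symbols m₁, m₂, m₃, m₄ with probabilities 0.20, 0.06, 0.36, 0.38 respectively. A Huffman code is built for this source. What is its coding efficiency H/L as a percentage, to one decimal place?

Entropy H = −Σ p log₂ p ≈ 1.7690 bits.
Huffman merges: 3/50+1/5→13/50; 13/50+9/25→31/50; 19/50+31/50→1. L = 47/25 ≈ 1.8800.
Efficiency = H/L = 1.7690/1.8800 = 94.1%.

94.1%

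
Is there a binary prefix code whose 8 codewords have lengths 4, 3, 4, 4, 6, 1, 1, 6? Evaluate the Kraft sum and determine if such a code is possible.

1.34375; no

With common denominator 2^6 = 64: Σ 2^(−ℓᵢ) = 4/64 + 8/64 + 4/64 + 4/64 + 1/64 + 32/64 + 32/64 + 1/64 = 86/64 = 1.34375.
Kraft's inequality requires Σ ≤ 1; here Σ = 1.34375 > 1, so no such prefix code exists.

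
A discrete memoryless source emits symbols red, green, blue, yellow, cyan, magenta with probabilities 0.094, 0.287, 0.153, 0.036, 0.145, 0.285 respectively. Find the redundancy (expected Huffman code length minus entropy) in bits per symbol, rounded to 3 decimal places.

Entropy H = −Σ p log₂ p ≈ 2.3446 bits.
Huffman merges: 9/250+47/500→13/100; 13/100+29/200→11/40; 153/1000+11/40→107/250; 57/200+287/1000→143/250; 107/250+143/250→1. L = 481/200 ≈ 2.4050.
L − H = 2.4050 − 2.3446 = 0.060 bits.

0.060 bits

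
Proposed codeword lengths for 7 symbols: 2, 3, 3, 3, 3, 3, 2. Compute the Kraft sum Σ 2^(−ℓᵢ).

1.125

With common denominator 2^3 = 8: Σ 2^(−ℓᵢ) = 2/8 + 1/8 + 1/8 + 1/8 + 1/8 + 1/8 + 2/8 = 9/8 = 1.125.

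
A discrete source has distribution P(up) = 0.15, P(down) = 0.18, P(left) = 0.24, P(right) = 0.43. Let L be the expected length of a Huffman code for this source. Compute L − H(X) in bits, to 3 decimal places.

0.026 bits

Entropy H = −Σ p log₂ p ≈ 1.8736 bits.
Huffman merges: 3/20+9/50→33/100; 6/25+33/100→57/100; 43/100+57/100→1. L = 19/10 ≈ 1.9000.
L − H = 1.9000 − 1.8736 = 0.026 bits.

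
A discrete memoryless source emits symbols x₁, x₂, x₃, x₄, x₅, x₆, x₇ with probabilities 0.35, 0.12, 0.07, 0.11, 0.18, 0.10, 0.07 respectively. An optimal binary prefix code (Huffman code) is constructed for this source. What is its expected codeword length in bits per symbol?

Repeatedly combine the two least-probable nodes; the expected code length is the sum of the merged weights.
merge 7/100 + 7/100 → 7/50
merge 1/10 + 11/100 → 21/100
merge 3/25 + 7/50 → 13/50
merge 9/50 + 21/100 → 39/100
merge 13/50 + 7/20 → 61/100
merge 39/100 + 61/100 → 1
L = 7/50 + 21/100 + 13/50 + 39/100 + 61/100 + 1 = 261/100 = 2.61 bits/symbol.

2.61 bits/symbol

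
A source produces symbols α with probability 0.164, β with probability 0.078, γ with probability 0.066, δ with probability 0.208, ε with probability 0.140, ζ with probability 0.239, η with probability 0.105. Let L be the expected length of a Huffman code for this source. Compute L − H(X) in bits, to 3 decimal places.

Entropy H = −Σ p log₂ p ≈ 2.6769 bits.
Huffman merges: 33/500+39/500→18/125; 21/200+7/50→49/200; 18/125+41/250→77/250; 26/125+239/1000→447/1000; 49/200+77/250→553/1000; 447/1000+553/1000→1. L = 2697/1000 ≈ 2.6970.
L − H = 2.6970 − 2.6769 = 0.020 bits.

0.020 bits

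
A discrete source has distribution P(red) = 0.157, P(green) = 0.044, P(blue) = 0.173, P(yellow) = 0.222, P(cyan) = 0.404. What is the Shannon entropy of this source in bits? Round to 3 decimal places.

H = −Σ pᵢ log₂ pᵢ.
−0.157·log₂(0.157) = 0.4194
−0.044·log₂(0.044) = 0.1983
−0.173·log₂(0.173) = 0.4379
−0.222·log₂(0.222) = 0.4820
−0.404·log₂(0.404) = 0.5283
Sum ≈ 2.0658 → 2.066 bits.

2.066 bits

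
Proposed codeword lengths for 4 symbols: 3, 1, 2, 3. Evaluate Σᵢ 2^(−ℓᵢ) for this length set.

1

With common denominator 2^3 = 8: Σ 2^(−ℓᵢ) = 1/8 + 4/8 + 2/8 + 1/8 = 8/8 = 1.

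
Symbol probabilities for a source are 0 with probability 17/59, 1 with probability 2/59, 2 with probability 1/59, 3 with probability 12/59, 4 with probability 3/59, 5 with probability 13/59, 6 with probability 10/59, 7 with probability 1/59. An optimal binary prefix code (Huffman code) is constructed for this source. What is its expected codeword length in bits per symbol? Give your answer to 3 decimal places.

2.508 bits/symbol

Repeatedly combine the two least-probable nodes; the expected code length is the sum of the merged weights.
merge 1/59 + 1/59 → 2/59
merge 2/59 + 2/59 → 4/59
merge 3/59 + 4/59 → 7/59
merge 7/59 + 10/59 → 17/59
merge 12/59 + 13/59 → 25/59
merge 17/59 + 17/59 → 34/59
merge 25/59 + 34/59 → 1
L = 2/59 + 4/59 + 7/59 + 17/59 + 25/59 + 34/59 + 1 = 148/59 ≈ 2.508 bits/symbol.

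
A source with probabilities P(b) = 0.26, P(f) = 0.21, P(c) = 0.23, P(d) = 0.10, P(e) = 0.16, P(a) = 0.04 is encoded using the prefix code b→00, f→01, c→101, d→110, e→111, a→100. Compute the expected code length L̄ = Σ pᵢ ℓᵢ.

L̄ = Σ pᵢ·ℓᵢ = 0.26·2 + 0.21·2 + 0.23·3 + 0.10·3 + 0.16·3 + 0.04·3 = 2.53 bits/symbol.

2.53 bits/symbol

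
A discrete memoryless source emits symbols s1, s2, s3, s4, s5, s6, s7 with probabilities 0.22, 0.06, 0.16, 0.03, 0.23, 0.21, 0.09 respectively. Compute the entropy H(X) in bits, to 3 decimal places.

2.572 bits

H = −Σ pᵢ log₂ pᵢ.
−0.22·log₂(0.22) = 0.4806
−0.06·log₂(0.06) = 0.2435
−0.16·log₂(0.16) = 0.4230
−0.03·log₂(0.03) = 0.1518
−0.23·log₂(0.23) = 0.4877
−0.21·log₂(0.21) = 0.4728
−0.09·log₂(0.09) = 0.3127
Sum ≈ 2.5720 → 2.572 bits.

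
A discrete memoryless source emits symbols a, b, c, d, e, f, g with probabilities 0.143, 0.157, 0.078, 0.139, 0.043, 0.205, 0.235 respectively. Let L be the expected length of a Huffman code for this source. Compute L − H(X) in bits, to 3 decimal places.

Entropy H = −Σ p log₂ p ≈ 2.6583 bits.
Huffman merges: 43/1000+39/500→121/1000; 121/1000+139/1000→13/50; 143/1000+157/1000→3/10; 41/200+47/200→11/25; 13/50+3/10→14/25; 11/25+14/25→1. L = 2681/1000 ≈ 2.6810.
L − H = 2.6810 − 2.6583 = 0.023 bits.

0.023 bits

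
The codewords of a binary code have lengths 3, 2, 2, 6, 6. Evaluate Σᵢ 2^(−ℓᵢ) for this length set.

0.65625

With common denominator 2^6 = 64: Σ 2^(−ℓᵢ) = 8/64 + 16/64 + 16/64 + 1/64 + 1/64 = 42/64 = 0.65625.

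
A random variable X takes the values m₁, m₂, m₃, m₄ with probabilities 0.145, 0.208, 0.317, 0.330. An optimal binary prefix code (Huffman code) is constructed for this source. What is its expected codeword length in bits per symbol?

2 bits/symbol

Repeatedly combine the two least-probable nodes; the expected code length is the sum of the merged weights.
merge 29/200 + 26/125 → 353/1000
merge 317/1000 + 33/100 → 647/1000
merge 353/1000 + 647/1000 → 1
L = 353/1000 + 647/1000 + 1 = 2 bits/symbol.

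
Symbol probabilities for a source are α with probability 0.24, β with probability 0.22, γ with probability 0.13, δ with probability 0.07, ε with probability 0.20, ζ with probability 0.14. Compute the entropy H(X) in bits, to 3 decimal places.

H = −Σ pᵢ log₂ pᵢ.
−0.24·log₂(0.24) = 0.4941
−0.22·log₂(0.22) = 0.4806
−0.13·log₂(0.13) = 0.3826
−0.07·log₂(0.07) = 0.2686
−0.20·log₂(0.20) = 0.4644
−0.14·log₂(0.14) = 0.3971
Sum ≈ 2.4874 → 2.487 bits.

2.487 bits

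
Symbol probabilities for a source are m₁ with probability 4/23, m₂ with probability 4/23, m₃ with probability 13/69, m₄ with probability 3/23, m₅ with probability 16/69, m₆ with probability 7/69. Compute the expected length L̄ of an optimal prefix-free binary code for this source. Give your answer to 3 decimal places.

Repeatedly combine the two least-probable nodes; the expected code length is the sum of the merged weights.
merge 7/69 + 3/23 → 16/69
merge 4/23 + 4/23 → 8/23
merge 13/69 + 16/69 → 29/69
merge 16/69 + 8/23 → 40/69
merge 29/69 + 40/69 → 1
L = 16/69 + 8/23 + 29/69 + 40/69 + 1 = 178/69 ≈ 2.580 bits/symbol.

2.580 bits/symbol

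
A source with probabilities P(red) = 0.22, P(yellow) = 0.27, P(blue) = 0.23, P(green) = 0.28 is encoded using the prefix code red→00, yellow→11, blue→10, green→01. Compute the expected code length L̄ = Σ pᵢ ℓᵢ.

2 bits/symbol

L̄ = Σ pᵢ·ℓᵢ = 0.22·2 + 0.27·2 + 0.23·2 + 0.28·2 = 2 bits/symbol.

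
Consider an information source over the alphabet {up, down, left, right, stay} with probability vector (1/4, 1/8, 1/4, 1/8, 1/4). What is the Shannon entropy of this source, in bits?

Each probability is a power of 1/2, so log₂(1/p) is an integer.
H = Σ p·log₂(1/p) = 1/4·2 + 1/8·3 + 1/4·2 + 1/8·3 + 1/4·2 = 2.25 bits.

2.25 bits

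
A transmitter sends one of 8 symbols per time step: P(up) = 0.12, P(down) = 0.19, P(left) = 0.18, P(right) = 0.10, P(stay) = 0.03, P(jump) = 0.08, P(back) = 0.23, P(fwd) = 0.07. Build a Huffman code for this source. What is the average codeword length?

2.86 bits/symbol

Repeatedly combine the two least-probable nodes; the expected code length is the sum of the merged weights.
merge 3/100 + 7/100 → 1/10
merge 2/25 + 1/10 → 9/50
merge 1/10 + 3/25 → 11/50
merge 9/50 + 9/50 → 9/25
merge 19/100 + 11/50 → 41/100
merge 23/100 + 9/25 → 59/100
merge 41/100 + 59/100 → 1
L = 1/10 + 9/50 + 11/50 + 9/25 + 41/100 + 59/100 + 1 = 143/50 = 2.86 bits/symbol.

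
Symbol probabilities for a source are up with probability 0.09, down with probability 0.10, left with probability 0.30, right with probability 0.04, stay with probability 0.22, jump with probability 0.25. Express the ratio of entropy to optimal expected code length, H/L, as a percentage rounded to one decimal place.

98.8%

Entropy H = −Σ p log₂ p ≈ 2.3323 bits.
Huffman merges: 1/25+9/100→13/100; 1/10+13/100→23/100; 11/50+23/100→9/20; 1/4+3/10→11/20; 9/20+11/20→1. L = 59/25 ≈ 2.3600.
Efficiency = H/L = 2.3323/2.3600 = 98.8%.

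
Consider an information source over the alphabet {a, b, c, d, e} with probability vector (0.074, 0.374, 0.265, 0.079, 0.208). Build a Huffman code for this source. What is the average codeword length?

2.14 bits/symbol

Repeatedly combine the two least-probable nodes; the expected code length is the sum of the merged weights.
merge 37/500 + 79/1000 → 153/1000
merge 153/1000 + 26/125 → 361/1000
merge 53/200 + 361/1000 → 313/500
merge 187/500 + 313/500 → 1
L = 153/1000 + 361/1000 + 313/500 + 1 = 107/50 = 2.14 bits/symbol.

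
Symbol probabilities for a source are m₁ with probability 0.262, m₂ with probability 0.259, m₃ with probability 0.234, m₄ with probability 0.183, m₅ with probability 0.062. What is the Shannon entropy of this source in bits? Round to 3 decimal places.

H = −Σ pᵢ log₂ pᵢ.
−0.262·log₂(0.262) = 0.5063
−0.259·log₂(0.259) = 0.5048
−0.234·log₂(0.234) = 0.4903
−0.183·log₂(0.183) = 0.4484
−0.062·log₂(0.062) = 0.2487
Sum ≈ 2.1985 → 2.198 bits.

2.198 bits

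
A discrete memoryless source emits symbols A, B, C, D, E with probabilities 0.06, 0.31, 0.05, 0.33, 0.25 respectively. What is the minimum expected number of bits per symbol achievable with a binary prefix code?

2.11 bits/symbol

Repeatedly combine the two least-probable nodes; the expected code length is the sum of the merged weights.
merge 1/20 + 3/50 → 11/100
merge 11/100 + 1/4 → 9/25
merge 31/100 + 33/100 → 16/25
merge 9/25 + 16/25 → 1
L = 11/100 + 9/25 + 16/25 + 1 = 211/100 = 2.11 bits/symbol.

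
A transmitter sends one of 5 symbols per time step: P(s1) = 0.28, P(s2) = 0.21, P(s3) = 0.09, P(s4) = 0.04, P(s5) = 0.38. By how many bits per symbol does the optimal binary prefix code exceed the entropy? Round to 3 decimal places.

Entropy H = −Σ p log₂ p ≈ 2.0159 bits.
Huffman merges: 1/25+9/100→13/100; 13/100+21/100→17/50; 7/25+17/50→31/50; 19/50+31/50→1. L = 209/100 ≈ 2.0900.
L − H = 2.0900 − 2.0159 = 0.074 bits.

0.074 bits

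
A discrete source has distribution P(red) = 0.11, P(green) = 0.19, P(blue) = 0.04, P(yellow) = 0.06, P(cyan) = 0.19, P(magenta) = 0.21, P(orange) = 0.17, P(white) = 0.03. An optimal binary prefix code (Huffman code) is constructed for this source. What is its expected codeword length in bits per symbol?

Repeatedly combine the two least-probable nodes; the expected code length is the sum of the merged weights.
merge 3/100 + 1/25 → 7/100
merge 3/50 + 7/100 → 13/100
merge 11/100 + 13/100 → 6/25
merge 17/100 + 19/100 → 9/25
merge 19/100 + 21/100 → 2/5
merge 6/25 + 9/25 → 3/5
merge 2/5 + 3/5 → 1
L = 7/100 + 13/100 + 6/25 + 9/25 + 2/5 + 3/5 + 1 = 14/5 = 2.8 bits/symbol.

2.8 bits/symbol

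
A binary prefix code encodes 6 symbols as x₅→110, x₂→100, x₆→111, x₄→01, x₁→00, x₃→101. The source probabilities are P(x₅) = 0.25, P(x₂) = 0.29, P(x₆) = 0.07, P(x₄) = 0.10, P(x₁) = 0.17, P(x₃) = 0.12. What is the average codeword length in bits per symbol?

2.73 bits/symbol

L̄ = Σ pᵢ·ℓᵢ = 0.25·3 + 0.29·3 + 0.07·3 + 0.10·2 + 0.17·2 + 0.12·3 = 2.73 bits/symbol.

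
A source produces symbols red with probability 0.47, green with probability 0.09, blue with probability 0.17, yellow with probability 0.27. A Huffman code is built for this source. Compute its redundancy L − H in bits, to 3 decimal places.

Entropy H = −Σ p log₂ p ≈ 1.7692 bits.
Huffman merges: 9/100+17/100→13/50; 13/50+27/100→53/100; 47/100+53/100→1. L = 179/100 ≈ 1.7900.
L − H = 1.7900 − 1.7692 = 0.021 bits.

0.021 bits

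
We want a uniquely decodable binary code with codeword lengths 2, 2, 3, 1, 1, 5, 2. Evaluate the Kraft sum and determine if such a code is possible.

1.90625; no

With common denominator 2^5 = 32: Σ 2^(−ℓᵢ) = 8/32 + 8/32 + 4/32 + 16/32 + 16/32 + 1/32 + 8/32 = 61/32 = 1.90625.
Kraft's inequality requires Σ ≤ 1; here Σ = 1.90625 > 1, so no such prefix code exists.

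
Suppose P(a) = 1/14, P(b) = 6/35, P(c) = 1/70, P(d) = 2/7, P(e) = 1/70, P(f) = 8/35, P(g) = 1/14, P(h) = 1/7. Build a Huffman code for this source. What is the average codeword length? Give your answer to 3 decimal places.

2.614 bits/symbol

Repeatedly combine the two least-probable nodes; the expected code length is the sum of the merged weights.
merge 1/70 + 1/70 → 1/35
merge 1/35 + 1/14 → 1/10
merge 1/14 + 1/10 → 6/35
merge 1/7 + 6/35 → 11/35
merge 6/35 + 8/35 → 2/5
merge 2/7 + 11/35 → 3/5
merge 2/5 + 3/5 → 1
L = 1/35 + 1/10 + 6/35 + 11/35 + 2/5 + 3/5 + 1 = 183/70 ≈ 2.614 bits/symbol.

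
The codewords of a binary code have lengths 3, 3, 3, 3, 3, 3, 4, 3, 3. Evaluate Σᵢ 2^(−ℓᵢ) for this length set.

With common denominator 2^4 = 16: Σ 2^(−ℓᵢ) = 2/16 + 2/16 + 2/16 + 2/16 + 2/16 + 2/16 + 1/16 + 2/16 + 2/16 = 17/16 = 1.0625.

1.0625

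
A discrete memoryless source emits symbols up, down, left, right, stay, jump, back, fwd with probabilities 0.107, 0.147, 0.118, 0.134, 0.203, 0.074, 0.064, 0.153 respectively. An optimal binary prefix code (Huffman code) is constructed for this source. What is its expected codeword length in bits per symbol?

Repeatedly combine the two least-probable nodes; the expected code length is the sum of the merged weights.
merge 8/125 + 37/500 → 69/500
merge 107/1000 + 59/500 → 9/40
merge 67/500 + 69/500 → 34/125
merge 147/1000 + 153/1000 → 3/10
merge 203/1000 + 9/40 → 107/250
merge 34/125 + 3/10 → 143/250
merge 107/250 + 143/250 → 1
L = 69/500 + 9/40 + 34/125 + 3/10 + 107/250 + 143/250 + 1 = 587/200 = 2.935 bits/symbol.

2.935 bits/symbol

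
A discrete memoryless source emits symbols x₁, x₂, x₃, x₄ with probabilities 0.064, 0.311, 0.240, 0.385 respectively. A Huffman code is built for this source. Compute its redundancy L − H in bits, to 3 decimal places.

Entropy H = −Σ p log₂ p ≈ 1.8022 bits.
Huffman merges: 8/125+6/25→38/125; 38/125+311/1000→123/200; 77/200+123/200→1. L = 1919/1000 ≈ 1.9190.
L − H = 1.9190 − 1.8022 = 0.117 bits.

0.117 bits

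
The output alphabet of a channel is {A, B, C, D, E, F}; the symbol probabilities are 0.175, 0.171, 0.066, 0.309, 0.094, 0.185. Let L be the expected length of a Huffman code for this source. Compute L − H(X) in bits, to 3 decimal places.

0.062 bits

Entropy H = −Σ p log₂ p ≈ 2.4291 bits.
Huffman merges: 33/500+47/500→4/25; 4/25+171/1000→331/1000; 7/40+37/200→9/25; 309/1000+331/1000→16/25; 9/25+16/25→1. L = 2491/1000 ≈ 2.4910.
L − H = 2.4910 − 2.4291 = 0.062 bits.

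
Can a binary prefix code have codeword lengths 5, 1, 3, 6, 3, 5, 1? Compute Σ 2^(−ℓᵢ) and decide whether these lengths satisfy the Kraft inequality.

1.328125; no

With common denominator 2^6 = 64: Σ 2^(−ℓᵢ) = 2/64 + 32/64 + 8/64 + 1/64 + 8/64 + 2/64 + 32/64 = 85/64 = 1.328125.
Kraft's inequality requires Σ ≤ 1; here Σ = 1.328125 > 1, so no such prefix code exists.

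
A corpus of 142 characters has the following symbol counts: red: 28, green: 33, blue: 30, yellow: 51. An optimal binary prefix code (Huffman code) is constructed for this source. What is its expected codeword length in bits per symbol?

Probabilities are the counts divided by 142.
Repeatedly combine the two least-probable nodes; the expected code length is the sum of the merged weights.
merge 14/71 + 15/71 → 29/71
merge 33/142 + 51/142 → 42/71
merge 29/71 + 42/71 → 1
L = 29/71 + 42/71 + 1 = 2 bits/symbol.

2 bits/symbol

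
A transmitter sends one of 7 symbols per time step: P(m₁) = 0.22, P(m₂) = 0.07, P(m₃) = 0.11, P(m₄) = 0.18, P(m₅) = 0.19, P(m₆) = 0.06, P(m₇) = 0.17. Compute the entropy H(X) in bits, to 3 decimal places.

H = −Σ pᵢ log₂ pᵢ.
−0.22·log₂(0.22) = 0.4806
−0.07·log₂(0.07) = 0.2686
−0.11·log₂(0.11) = 0.3503
−0.18·log₂(0.18) = 0.4453
−0.19·log₂(0.19) = 0.4552
−0.06·log₂(0.06) = 0.2435
−0.17·log₂(0.17) = 0.4346
Sum ≈ 2.6781 → 2.678 bits.

2.678 bits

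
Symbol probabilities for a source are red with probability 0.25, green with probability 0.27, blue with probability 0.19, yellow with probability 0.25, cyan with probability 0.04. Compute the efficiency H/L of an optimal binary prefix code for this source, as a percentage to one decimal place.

Entropy H = −Σ p log₂ p ≈ 2.1510 bits.
Huffman merges: 1/25+19/100→23/100; 23/100+1/4→12/25; 1/4+27/100→13/25; 12/25+13/25→1. L = 223/100 ≈ 2.2300.
Efficiency = H/L = 2.1510/2.2300 = 96.5%.

96.5%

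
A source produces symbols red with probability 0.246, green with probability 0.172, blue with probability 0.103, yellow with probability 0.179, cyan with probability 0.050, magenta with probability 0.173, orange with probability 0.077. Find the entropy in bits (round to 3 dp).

H = −Σ pᵢ log₂ pᵢ.
−0.246·log₂(0.246) = 0.4977
−0.172·log₂(0.172) = 0.4368
−0.103·log₂(0.103) = 0.3378
−0.179·log₂(0.179) = 0.4443
−0.050·log₂(0.050) = 0.2161
−0.173·log₂(0.173) = 0.4379
−0.077·log₂(0.077) = 0.2848
Sum ≈ 2.6554 → 2.655 bits.

2.655 bits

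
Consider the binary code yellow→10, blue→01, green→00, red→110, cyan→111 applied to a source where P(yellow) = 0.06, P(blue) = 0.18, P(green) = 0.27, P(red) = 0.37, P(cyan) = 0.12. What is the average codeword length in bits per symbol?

2.49 bits/symbol

L̄ = Σ pᵢ·ℓᵢ = 0.06·2 + 0.18·2 + 0.27·2 + 0.37·3 + 0.12·3 = 2.49 bits/symbol.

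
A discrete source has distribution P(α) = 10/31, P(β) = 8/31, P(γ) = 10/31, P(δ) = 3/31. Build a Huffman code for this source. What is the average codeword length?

2 bits/symbol

Repeatedly combine the two least-probable nodes; the expected code length is the sum of the merged weights.
merge 3/31 + 8/31 → 11/31
merge 10/31 + 10/31 → 20/31
merge 11/31 + 20/31 → 1
L = 11/31 + 20/31 + 1 = 2 bits/symbol.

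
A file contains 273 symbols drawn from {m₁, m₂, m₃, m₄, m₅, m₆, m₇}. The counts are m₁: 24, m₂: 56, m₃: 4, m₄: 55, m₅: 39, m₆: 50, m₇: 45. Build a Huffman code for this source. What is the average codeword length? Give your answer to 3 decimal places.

2.696 bits/symbol

Probabilities are the counts divided by 273.
Repeatedly combine the two least-probable nodes; the expected code length is the sum of the merged weights.
merge 4/273 + 8/91 → 4/39
merge 4/39 + 1/7 → 67/273
merge 15/91 + 50/273 → 95/273
merge 55/273 + 8/39 → 37/91
merge 67/273 + 95/273 → 54/91
merge 37/91 + 54/91 → 1
L = 4/39 + 67/273 + 95/273 + 37/91 + 54/91 + 1 = 736/273 ≈ 2.696 bits/symbol.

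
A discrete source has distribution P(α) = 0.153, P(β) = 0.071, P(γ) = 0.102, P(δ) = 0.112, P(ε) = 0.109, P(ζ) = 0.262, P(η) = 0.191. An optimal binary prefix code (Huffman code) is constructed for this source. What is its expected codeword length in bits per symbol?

2.72 bits/symbol

Repeatedly combine the two least-probable nodes; the expected code length is the sum of the merged weights.
merge 71/1000 + 51/500 → 173/1000
merge 109/1000 + 14/125 → 221/1000
merge 153/1000 + 173/1000 → 163/500
merge 191/1000 + 221/1000 → 103/250
merge 131/500 + 163/500 → 147/250
merge 103/250 + 147/250 → 1
L = 173/1000 + 221/1000 + 163/500 + 103/250 + 147/250 + 1 = 68/25 = 2.72 bits/symbol.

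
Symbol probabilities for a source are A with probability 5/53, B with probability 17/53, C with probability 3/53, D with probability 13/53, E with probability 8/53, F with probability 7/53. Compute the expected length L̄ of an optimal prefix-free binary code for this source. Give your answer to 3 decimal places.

Repeatedly combine the two least-probable nodes; the expected code length is the sum of the merged weights.
merge 3/53 + 5/53 → 8/53
merge 7/53 + 8/53 → 15/53
merge 8/53 + 13/53 → 21/53
merge 15/53 + 17/53 → 32/53
merge 21/53 + 32/53 → 1
L = 8/53 + 15/53 + 21/53 + 32/53 + 1 = 129/53 ≈ 2.434 bits/symbol.

2.434 bits/symbol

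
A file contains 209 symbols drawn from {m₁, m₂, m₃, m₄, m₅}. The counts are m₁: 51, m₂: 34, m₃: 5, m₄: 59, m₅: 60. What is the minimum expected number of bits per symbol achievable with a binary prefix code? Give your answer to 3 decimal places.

2.187 bits/symbol

Probabilities are the counts divided by 209.
Repeatedly combine the two least-probable nodes; the expected code length is the sum of the merged weights.
merge 5/209 + 34/209 → 39/209
merge 39/209 + 51/209 → 90/209
merge 59/209 + 60/209 → 119/209
merge 90/209 + 119/209 → 1
L = 39/209 + 90/209 + 119/209 + 1 = 457/209 ≈ 2.187 bits/symbol.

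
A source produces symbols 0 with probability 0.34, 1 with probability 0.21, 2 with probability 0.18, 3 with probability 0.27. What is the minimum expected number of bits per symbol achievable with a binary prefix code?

Repeatedly combine the two least-probable nodes; the expected code length is the sum of the merged weights.
merge 9/50 + 21/100 → 39/100
merge 27/100 + 17/50 → 61/100
merge 39/100 + 61/100 → 1
L = 39/100 + 61/100 + 1 = 2 bits/symbol.

2 bits/symbol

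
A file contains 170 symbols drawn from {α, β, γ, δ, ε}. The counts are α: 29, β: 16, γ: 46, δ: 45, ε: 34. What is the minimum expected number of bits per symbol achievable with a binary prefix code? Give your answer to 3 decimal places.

Probabilities are the counts divided by 170.
Repeatedly combine the two least-probable nodes; the expected code length is the sum of the merged weights.
merge 8/85 + 29/170 → 9/34
merge 1/5 + 9/34 → 79/170
merge 9/34 + 23/85 → 91/170
merge 79/170 + 91/170 → 1
L = 9/34 + 79/170 + 91/170 + 1 = 77/34 ≈ 2.265 bits/symbol.

2.265 bits/symbol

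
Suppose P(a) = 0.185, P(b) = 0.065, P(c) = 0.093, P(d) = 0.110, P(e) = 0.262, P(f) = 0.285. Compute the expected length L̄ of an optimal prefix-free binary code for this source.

Repeatedly combine the two least-probable nodes; the expected code length is the sum of the merged weights.
merge 13/200 + 93/1000 → 79/500
merge 11/100 + 79/500 → 67/250
merge 37/200 + 131/500 → 447/1000
merge 67/250 + 57/200 → 553/1000
merge 447/1000 + 553/1000 → 1
L = 79/500 + 67/250 + 447/1000 + 553/1000 + 1 = 1213/500 = 2.426 bits/symbol.

2.426 bits/symbol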